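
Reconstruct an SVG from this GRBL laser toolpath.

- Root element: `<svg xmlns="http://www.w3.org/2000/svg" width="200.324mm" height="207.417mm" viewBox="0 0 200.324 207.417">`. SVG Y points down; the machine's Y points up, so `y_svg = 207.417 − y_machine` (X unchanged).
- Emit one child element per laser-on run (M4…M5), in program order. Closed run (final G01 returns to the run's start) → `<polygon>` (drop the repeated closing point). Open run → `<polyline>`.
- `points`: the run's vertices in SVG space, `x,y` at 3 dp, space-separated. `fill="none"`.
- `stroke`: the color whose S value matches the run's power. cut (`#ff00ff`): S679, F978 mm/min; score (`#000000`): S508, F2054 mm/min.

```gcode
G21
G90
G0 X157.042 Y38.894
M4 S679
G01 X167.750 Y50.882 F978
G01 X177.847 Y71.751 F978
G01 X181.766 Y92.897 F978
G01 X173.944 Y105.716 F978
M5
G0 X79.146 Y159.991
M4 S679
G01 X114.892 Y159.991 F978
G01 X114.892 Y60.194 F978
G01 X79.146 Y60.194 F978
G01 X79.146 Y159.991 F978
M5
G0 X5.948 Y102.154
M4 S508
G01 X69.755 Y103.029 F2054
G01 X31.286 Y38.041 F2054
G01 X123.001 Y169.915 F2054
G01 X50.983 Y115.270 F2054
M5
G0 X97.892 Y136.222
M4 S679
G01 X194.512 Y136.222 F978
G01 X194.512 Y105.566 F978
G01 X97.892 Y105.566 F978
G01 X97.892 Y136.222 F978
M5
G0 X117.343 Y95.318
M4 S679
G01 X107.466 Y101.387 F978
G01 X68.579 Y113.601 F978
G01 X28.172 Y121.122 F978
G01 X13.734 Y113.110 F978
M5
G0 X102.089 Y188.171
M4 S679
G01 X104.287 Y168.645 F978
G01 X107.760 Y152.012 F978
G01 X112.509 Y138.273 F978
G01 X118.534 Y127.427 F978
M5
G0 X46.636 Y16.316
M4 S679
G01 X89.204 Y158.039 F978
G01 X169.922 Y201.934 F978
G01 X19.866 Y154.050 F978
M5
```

Machine Y-up, SVG Y-down with viewBox height 207.417, so y_svg = 207.417 − y_machine; X carries over.

Run 1: S679 ⇒ cut layer `#ff00ff`. The run is open, so emit a `<polyline>` with points (Y-flipped): 157.042,168.523 167.750,156.535 177.847,135.666 181.766,114.520 173.944,101.701.

Run 2: power S679 maps to stroke `#ff00ff` (cut). The run returns to its start, so emit a `<polygon>` with points (Y-flipped): 79.146,47.426 114.892,47.426 114.892,147.223 79.146,147.223.

Run 3: the run's S508 means `#000000` (score). The run is open, so emit a `<polyline>` with points (Y-flipped): 5.948,105.263 69.755,104.388 31.286,169.376 123.001,37.502 50.983,92.147.

Run 4: the run's S679 means `#ff00ff` (cut). The run returns to its start, so emit a `<polygon>` with points (Y-flipped): 97.892,71.195 194.512,71.195 194.512,101.851 97.892,101.851.

Run 5: S679 ⇒ cut layer `#ff00ff`. The run is open, so emit a `<polyline>` with points (Y-flipped): 117.343,112.099 107.466,106.030 68.579,93.816 28.172,86.295 13.734,94.307.

Run 6: S679 ⇒ cut layer `#ff00ff`. The run is open, so emit a `<polyline>` with points (Y-flipped): 102.089,19.246 104.287,38.772 107.760,55.405 112.509,69.144 118.534,79.990.

Run 7: the run's S679 means `#ff00ff` (cut). The run is open, so emit a `<polyline>` with points (Y-flipped): 46.636,191.101 89.204,49.378 169.922,5.483 19.866,53.367.

<svg xmlns="http://www.w3.org/2000/svg" width="200.324mm" height="207.417mm" viewBox="0 0 200.324 207.417">
  <polyline points="157.042,168.523 167.750,156.535 177.847,135.666 181.766,114.520 173.944,101.701" fill="none" stroke="#ff00ff"/>
  <polygon points="79.146,47.426 114.892,47.426 114.892,147.223 79.146,147.223" fill="none" stroke="#ff00ff"/>
  <polyline points="5.948,105.263 69.755,104.388 31.286,169.376 123.001,37.502 50.983,92.147" fill="none" stroke="#000000"/>
  <polygon points="97.892,71.195 194.512,71.195 194.512,101.851 97.892,101.851" fill="none" stroke="#ff00ff"/>
  <polyline points="117.343,112.099 107.466,106.030 68.579,93.816 28.172,86.295 13.734,94.307" fill="none" stroke="#ff00ff"/>
  <polyline points="102.089,19.246 104.287,38.772 107.760,55.405 112.509,69.144 118.534,79.990" fill="none" stroke="#ff00ff"/>
  <polyline points="46.636,191.101 89.204,49.378 169.922,5.483 19.866,53.367" fill="none" stroke="#ff00ff"/>
</svg>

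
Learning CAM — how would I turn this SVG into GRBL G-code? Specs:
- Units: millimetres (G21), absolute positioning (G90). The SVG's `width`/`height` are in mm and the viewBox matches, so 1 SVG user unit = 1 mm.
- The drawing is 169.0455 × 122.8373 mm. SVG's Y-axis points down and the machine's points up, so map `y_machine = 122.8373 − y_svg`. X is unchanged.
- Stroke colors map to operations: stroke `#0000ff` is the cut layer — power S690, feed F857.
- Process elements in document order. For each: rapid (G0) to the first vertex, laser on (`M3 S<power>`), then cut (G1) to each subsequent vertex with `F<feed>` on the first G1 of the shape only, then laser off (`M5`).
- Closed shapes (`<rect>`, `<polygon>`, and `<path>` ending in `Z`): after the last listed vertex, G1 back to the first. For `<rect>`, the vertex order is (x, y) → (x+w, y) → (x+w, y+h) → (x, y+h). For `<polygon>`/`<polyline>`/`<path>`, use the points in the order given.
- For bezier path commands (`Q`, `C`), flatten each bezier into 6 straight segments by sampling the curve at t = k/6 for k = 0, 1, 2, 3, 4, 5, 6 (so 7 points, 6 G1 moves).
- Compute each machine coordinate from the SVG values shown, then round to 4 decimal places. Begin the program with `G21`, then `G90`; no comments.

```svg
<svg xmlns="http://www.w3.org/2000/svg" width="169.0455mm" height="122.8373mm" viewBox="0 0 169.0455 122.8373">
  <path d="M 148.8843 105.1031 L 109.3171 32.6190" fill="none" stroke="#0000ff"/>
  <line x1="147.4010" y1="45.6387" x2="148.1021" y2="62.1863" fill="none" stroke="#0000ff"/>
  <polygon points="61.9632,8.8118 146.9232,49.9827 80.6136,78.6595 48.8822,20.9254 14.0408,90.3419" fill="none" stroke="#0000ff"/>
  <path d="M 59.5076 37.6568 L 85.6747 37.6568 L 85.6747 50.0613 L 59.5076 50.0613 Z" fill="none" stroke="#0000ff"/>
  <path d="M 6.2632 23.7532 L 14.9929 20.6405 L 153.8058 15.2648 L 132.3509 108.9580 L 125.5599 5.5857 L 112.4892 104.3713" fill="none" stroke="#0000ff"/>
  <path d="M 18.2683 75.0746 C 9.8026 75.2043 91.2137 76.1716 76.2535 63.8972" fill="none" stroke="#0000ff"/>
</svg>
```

Since the viewBox matches the mm dimensions, user units are millimetres directly. The only transform is the Y-flip y_m = 122.8373 − y_svg.

Shape 1 is a line segment drawn with `<path>`. Its stroke #0000ff means cut at S690, F857. After flipping Y the toolpath is (148.8843,17.7342) → (109.3171,90.2183).

Shape 2 is a line segment drawn with `<line>`. Its stroke #0000ff means cut at S690, F857. After flipping Y the toolpath is (147.4010,77.1986) → (148.1021,60.6510).

Shape 3 is a closed polygon drawn with `<polygon>`. Its stroke #0000ff means cut at S690, F857. After flipping Y the toolpath is (61.9632,114.0255) → (146.9232,72.8546) → (80.6136,44.1778) → (48.8822,101.9119) → (14.0408,32.4954) → (61.9632,114.0255), returning to the start.

Shape 4 is a rectangle drawn with `<path>`. Its stroke #0000ff means cut at S690, F857. After flipping Y the toolpath is (59.5076,85.1805) → (85.6747,85.1805) → (85.6747,72.7760) → (59.5076,72.7760) → (59.5076,85.1805), returning to the start.

Shape 5 is a open polyline drawn with `<path>`. Its stroke #0000ff means cut at S690, F857. After flipping Y the toolpath is (6.2632,99.0841) → (14.9929,102.1968) → (153.8058,107.5725) → (132.3509,13.8793) → (125.5599,117.2516) → (112.4892,18.4660).

Shape 6 is a cubic bezier drawn with `<path>`. Its stroke #0000ff means cut at S690, F857. After flipping Y the toolpath is (18.2683,47.7627) → (20.6629,47.6932) → (32.8635,47.8753) → (49.6963,48.6999) → (65.9880,50.5581) → (76.5649,53.8412) → (76.2535,58.9401).

G21
G90
G0 X148.8843 Y17.7342
M3 S690
G1 X109.3171 Y90.2183 F857
M5
G0 X147.4010 Y77.1986
M3 S690
G1 X148.1021 Y60.6510 F857
M5
G0 X61.9632 Y114.0255
M3 S690
G1 X146.9232 Y72.8546 F857
G1 X80.6136 Y44.1778
G1 X48.8822 Y101.9119
G1 X14.0408 Y32.4954
G1 X61.9632 Y114.0255
M5
G0 X59.5076 Y85.1805
M3 S690
G1 X85.6747 Y85.1805 F857
G1 X85.6747 Y72.7760
G1 X59.5076 Y72.7760
G1 X59.5076 Y85.1805
M5
G0 X6.2632 Y99.0841
M3 S690
G1 X14.9929 Y102.1968 F857
G1 X153.8058 Y107.5725
G1 X132.3509 Y13.8793
G1 X125.5599 Y117.2516
G1 X112.4892 Y18.4660
M5
G0 X18.2683 Y47.7627
M3 S690
G1 X20.6629 Y47.6932 F857
G1 X32.8635 Y47.8753
G1 X49.6963 Y48.6999
G1 X65.9880 Y50.5581
G1 X76.5649 Y53.8412
G1 X76.2535 Y58.9401
M5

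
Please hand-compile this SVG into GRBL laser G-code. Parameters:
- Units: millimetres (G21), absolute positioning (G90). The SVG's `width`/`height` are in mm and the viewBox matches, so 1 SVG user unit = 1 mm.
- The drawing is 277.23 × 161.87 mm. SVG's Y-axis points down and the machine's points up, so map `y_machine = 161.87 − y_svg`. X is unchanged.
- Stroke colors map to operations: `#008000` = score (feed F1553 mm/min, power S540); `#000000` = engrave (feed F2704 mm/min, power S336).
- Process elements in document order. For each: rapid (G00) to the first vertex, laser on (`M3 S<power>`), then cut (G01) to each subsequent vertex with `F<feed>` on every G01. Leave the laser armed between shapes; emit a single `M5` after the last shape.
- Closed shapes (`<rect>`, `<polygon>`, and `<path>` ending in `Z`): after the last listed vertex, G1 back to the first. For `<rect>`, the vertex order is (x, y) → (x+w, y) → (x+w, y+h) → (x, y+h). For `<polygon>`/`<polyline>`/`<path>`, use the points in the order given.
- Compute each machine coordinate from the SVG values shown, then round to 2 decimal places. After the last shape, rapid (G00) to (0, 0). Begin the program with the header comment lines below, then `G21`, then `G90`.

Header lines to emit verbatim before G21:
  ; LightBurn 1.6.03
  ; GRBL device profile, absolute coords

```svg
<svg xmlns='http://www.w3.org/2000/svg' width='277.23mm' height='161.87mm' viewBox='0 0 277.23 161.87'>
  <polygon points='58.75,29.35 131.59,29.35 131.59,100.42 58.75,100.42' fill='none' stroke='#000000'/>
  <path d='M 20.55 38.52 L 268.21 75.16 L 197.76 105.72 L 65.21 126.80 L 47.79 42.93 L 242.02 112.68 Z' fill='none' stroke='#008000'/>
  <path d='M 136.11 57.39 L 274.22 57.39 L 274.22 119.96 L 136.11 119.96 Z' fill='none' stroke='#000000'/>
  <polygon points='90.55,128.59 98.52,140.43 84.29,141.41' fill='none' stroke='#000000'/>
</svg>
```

; LightBurn 1.6.03
; GRBL device profile, absolute coords
G21
G90
G00 X58.75 Y132.52
M3 S336
G01 X131.59 Y132.52 F2704
G01 X131.59 Y61.45 F2704
G01 X58.75 Y61.45 F2704
G01 X58.75 Y132.52 F2704
G00 X20.55 Y123.35
M3 S540
G01 X268.21 Y86.71 F1553
G01 X197.76 Y56.15 F1553
G01 X65.21 Y35.07 F1553
G01 X47.79 Y118.94 F1553
G01 X242.02 Y49.19 F1553
G01 X20.55 Y123.35 F1553
G00 X136.11 Y104.48
M3 S336
G01 X274.22 Y104.48 F2704
G01 X274.22 Y41.91 F2704
G01 X136.11 Y41.91 F2704
G01 X136.11 Y104.48 F2704
G00 X90.55 Y33.28
M3 S336
G01 X98.52 Y21.44 F2704
G01 X84.29 Y20.46 F2704
G01 X90.55 Y33.28 F2704
M5
G00 X0.00 Y0.00

1 u = 1 mm; y_m = 161.87 − y.

[1] `<polygon>` rectangle, #000000→engrave S336 F2704: (58.75,132.52) → (131.59,132.52) → (131.59,61.45) → (58.75,61.45) → (58.75,132.52) (closed)

[2] `<path>` closed polygon, #008000→score S540 F1553: (20.55,123.35) → (268.21,86.71) → (197.76,56.15) → (65.21,35.07) → (47.79,118.94) → (242.02,49.19) → (20.55,123.35) (closed)

[3] `<path>` rectangle, #000000→engrave S336 F2704: (136.11,104.48) → (274.22,104.48) → (274.22,41.91) → (136.11,41.91) → (136.11,104.48) (closed)

[4] `<polygon>` regular polygon, #000000→engrave S336 F2704: (90.55,33.28) → (98.52,21.44) → (84.29,20.46) → (90.55,33.28) (closed)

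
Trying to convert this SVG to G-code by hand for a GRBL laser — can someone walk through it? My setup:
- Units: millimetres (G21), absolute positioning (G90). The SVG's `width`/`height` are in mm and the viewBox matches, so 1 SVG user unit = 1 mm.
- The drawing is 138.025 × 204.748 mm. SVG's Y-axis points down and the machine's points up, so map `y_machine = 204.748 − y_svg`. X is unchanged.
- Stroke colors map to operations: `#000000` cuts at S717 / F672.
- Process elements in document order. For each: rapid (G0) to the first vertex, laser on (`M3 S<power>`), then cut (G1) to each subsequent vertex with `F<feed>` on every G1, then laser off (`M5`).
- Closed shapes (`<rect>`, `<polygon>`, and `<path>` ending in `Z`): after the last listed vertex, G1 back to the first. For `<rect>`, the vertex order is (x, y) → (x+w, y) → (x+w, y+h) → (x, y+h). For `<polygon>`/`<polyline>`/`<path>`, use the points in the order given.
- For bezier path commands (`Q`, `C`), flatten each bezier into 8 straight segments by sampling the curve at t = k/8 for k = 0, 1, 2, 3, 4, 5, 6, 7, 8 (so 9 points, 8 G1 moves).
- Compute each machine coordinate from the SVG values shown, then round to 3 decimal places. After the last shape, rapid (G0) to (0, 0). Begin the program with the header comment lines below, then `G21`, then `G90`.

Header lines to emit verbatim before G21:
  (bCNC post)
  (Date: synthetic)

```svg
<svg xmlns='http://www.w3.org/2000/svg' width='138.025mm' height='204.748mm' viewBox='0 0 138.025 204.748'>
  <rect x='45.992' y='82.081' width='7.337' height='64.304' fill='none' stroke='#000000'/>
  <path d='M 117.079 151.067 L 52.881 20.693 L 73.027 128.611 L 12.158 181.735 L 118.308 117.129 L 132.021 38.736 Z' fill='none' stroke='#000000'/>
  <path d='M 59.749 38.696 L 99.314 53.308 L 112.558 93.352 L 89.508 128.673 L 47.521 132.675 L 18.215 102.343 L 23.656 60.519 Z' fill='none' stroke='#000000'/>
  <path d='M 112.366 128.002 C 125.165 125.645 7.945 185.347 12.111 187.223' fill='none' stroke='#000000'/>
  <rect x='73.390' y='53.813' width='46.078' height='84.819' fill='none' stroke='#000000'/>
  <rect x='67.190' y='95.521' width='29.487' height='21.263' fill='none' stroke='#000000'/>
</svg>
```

(bCNC post)
(Date: synthetic)
G21
G90
G0 X45.992 Y122.667
M3 S717
G1 X53.329 Y122.667 F672
G1 X53.329 Y58.363 F672
G1 X45.992 Y58.363 F672
G1 X45.992 Y122.667 F672
M5
G0 X117.079 Y53.681
M3 S717
G1 X52.881 Y184.055 F672
G1 X73.027 Y76.137 F672
G1 X12.158 Y23.013 F672
G1 X118.308 Y87.619 F672
G1 X132.021 Y166.012 F672
G1 X117.079 Y53.681 F672
M5
G0 X59.749 Y166.052
M3 S717
G1 X99.314 Y151.440 F672
G1 X112.558 Y111.396 F672
G1 X89.508 Y76.075 F672
G1 X47.521 Y72.073 F672
G1 X18.215 Y102.405 F672
G1 X23.656 Y144.229 F672
G1 X59.749 Y166.052 F672
M5
G0 X112.366 Y76.746
M3 S717
G1 X111.562 Y74.955 F672
G1 X101.515 Y68.751 F672
G1 X85.171 Y59.539 F672
G1 X65.476 Y48.723 F672
G1 X45.376 Y37.709 F672
G1 X27.818 Y27.901 F672
G1 X15.748 Y20.705 F672
G1 X12.111 Y17.525 F672
M5
G0 X73.390 Y150.935
M3 S717
G1 X119.468 Y150.935 F672
G1 X119.468 Y66.116 F672
G1 X73.390 Y66.116 F672
G1 X73.390 Y150.935 F672
M5
G0 X67.190 Y109.227
M3 S717
G1 X96.677 Y109.227 F672
G1 X96.677 Y87.964 F672
G1 X67.190 Y87.964 F672
G1 X67.190 Y109.227 F672
M5
G0 X0.000 Y0.000

1 u = 1 mm; y_m = 204.748 − y.

[1] `<rect>` rectangle, #000000→cut S717 F672: (45.992,122.667) → (53.329,122.667) → (53.329,58.363) → (45.992,58.363) → (45.992,122.667) (closed)

[2] `<path>` closed polygon, #000000→cut S717 F672: (117.079,53.681) → (52.881,184.055) → (73.027,76.137) → (12.158,23.013) → (118.308,87.619) → (132.021,166.012) → (117.079,53.681) (closed)

[3] `<path>` regular polygon, #000000→cut S717 F672: (59.749,166.052) → (99.314,151.440) → (112.558,111.396) → (89.508,76.075) → (47.521,72.073) → (18.215,102.405) → (23.656,144.229) → (59.749,166.052) (closed)

[4] `<path>` cubic bezier, #000000→cut S717 F672: (112.366,76.746) → (111.562,74.955) → (101.515,68.751) → (85.171,59.539) → (65.476,48.723) → (45.376,37.709) → (27.818,27.901) → (15.748,20.705) → (12.111,17.525)

[5] `<rect>` rectangle, #000000→cut S717 F672: (73.390,150.935) → (119.468,150.935) → (119.468,66.116) → (73.390,66.116) → (73.390,150.935) (closed)

[6] `<rect>` rectangle, #000000→cut S717 F672: (67.190,109.227) → (96.677,109.227) → (96.677,87.964) → (67.190,87.964) → (67.190,109.227) (closed)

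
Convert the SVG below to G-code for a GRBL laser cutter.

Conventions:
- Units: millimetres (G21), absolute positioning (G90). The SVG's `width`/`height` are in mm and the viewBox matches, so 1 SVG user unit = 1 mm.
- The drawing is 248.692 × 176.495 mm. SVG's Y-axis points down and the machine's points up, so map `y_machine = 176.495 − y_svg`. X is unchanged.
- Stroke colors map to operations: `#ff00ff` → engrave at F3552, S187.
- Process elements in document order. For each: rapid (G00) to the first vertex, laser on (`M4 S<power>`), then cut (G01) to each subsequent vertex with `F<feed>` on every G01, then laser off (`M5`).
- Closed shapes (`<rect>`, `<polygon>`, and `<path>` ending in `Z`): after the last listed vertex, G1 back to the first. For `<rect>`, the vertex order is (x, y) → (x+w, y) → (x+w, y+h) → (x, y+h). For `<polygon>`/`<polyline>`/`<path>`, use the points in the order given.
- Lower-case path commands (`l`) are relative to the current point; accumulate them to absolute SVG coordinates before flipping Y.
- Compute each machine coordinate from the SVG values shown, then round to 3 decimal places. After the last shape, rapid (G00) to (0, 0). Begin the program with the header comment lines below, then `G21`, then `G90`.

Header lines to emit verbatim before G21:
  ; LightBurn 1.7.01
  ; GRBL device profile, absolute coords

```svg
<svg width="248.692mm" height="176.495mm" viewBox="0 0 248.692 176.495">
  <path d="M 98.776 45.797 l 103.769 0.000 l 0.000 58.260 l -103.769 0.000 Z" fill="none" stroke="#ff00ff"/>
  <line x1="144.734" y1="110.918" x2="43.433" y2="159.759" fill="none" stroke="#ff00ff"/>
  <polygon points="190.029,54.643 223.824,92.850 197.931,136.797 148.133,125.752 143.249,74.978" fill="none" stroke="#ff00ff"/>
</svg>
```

Since the viewBox matches the mm dimensions, user units are millimetres directly. The only transform is the Y-flip y_m = 176.495 − y_svg.

Shape 1 is a rectangle drawn with `<path>`. Its stroke #ff00ff means engrave at S187, F3552. After flipping Y the toolpath is (98.776,130.698) → (202.545,130.698) → (202.545,72.438) → (98.776,72.438) → (98.776,130.698), returning to the start.

Shape 2 is a line segment drawn with `<line>`. Its stroke #ff00ff means engrave at S187, F3552. After flipping Y the toolpath is (144.734,65.577) → (43.433,16.736).

Shape 3 is a regular polygon drawn with `<polygon>`. Its stroke #ff00ff means engrave at S187, F3552. After flipping Y the toolpath is (190.029,121.852) → (223.824,83.645) → (197.931,39.698) → (148.133,50.743) → (143.249,101.517) → (190.029,121.852), returning to the start.

; LightBurn 1.7.01
; GRBL device profile, absolute coords
G21
G90
G00 X98.776 Y130.698
M4 S187
G01 X202.545 Y130.698 F3552
G01 X202.545 Y72.438 F3552
G01 X98.776 Y72.438 F3552
G01 X98.776 Y130.698 F3552
M5
G00 X144.734 Y65.577
M4 S187
G01 X43.433 Y16.736 F3552
M5
G00 X190.029 Y121.852
M4 S187
G01 X223.824 Y83.645 F3552
G01 X197.931 Y39.698 F3552
G01 X148.133 Y50.743 F3552
G01 X143.249 Y101.517 F3552
G01 X190.029 Y121.852 F3552
M5
G00 X0.000 Y0.000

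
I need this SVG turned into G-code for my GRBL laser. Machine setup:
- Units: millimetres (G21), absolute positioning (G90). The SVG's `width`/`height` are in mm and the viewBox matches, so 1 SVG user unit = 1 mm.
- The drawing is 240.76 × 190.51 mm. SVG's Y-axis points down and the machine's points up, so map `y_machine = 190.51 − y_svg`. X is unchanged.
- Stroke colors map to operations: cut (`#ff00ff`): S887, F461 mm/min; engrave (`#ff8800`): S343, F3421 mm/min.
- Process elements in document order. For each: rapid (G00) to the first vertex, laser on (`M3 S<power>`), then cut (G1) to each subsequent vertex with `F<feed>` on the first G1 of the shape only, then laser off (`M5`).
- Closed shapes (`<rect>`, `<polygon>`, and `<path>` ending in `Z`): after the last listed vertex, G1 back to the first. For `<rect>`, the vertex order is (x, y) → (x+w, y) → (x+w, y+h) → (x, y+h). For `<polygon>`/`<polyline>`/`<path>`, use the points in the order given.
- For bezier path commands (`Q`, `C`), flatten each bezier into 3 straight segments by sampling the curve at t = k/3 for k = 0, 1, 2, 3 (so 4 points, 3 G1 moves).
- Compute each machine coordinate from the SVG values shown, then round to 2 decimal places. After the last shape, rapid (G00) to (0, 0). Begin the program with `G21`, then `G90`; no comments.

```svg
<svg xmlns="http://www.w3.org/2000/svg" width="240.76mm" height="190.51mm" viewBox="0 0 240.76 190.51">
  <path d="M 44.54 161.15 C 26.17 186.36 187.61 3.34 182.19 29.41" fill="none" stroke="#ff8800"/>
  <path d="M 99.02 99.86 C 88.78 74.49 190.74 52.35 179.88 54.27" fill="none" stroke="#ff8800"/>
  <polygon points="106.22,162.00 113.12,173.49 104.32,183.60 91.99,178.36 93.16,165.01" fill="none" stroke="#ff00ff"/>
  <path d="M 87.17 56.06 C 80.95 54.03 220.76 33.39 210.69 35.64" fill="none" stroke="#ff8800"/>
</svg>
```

1 u = 1 mm; y_m = 190.51 − y.

[1] `<path>` cubic bezier, #ff8800→engrave S343 F3421: (44.54,29.36) → (73.27,58.10) → (144.83,132.93) → (182.19,161.10)

[2] `<path>` cubic bezier, #ff8800→engrave S343 F3421: (99.02,90.65) → (117.85,114.17) → (161.47,130.91) → (179.88,136.24)

[3] `<polygon>` regular polygon, #ff00ff→cut S887 F461: (106.22,28.51) → (113.12,17.02) → (104.32,6.91) → (91.99,12.15) → (93.16,25.50) → (106.22,28.51) (closed)

[4] `<path>` cubic bezier, #ff8800→engrave S343 F3421: (87.17,134.45) → (118.67,141.15) → (181.76,151.03) → (210.69,154.87)

G21
G90
G00 X44.54 Y29.36
M3 S343
G1 X73.27 Y58.10 F3421
G1 X144.83 Y132.93
G1 X182.19 Y161.10
M5
G00 X99.02 Y90.65
M3 S343
G1 X117.85 Y114.17 F3421
G1 X161.47 Y130.91
G1 X179.88 Y136.24
M5
G00 X106.22 Y28.51
M3 S887
G1 X113.12 Y17.02 F461
G1 X104.32 Y6.91
G1 X91.99 Y12.15
G1 X93.16 Y25.50
G1 X106.22 Y28.51
M5
G00 X87.17 Y134.45
M3 S343
G1 X118.67 Y141.15 F3421
G1 X181.76 Y151.03
G1 X210.69 Y154.87
M5
G00 X0.00 Y0.00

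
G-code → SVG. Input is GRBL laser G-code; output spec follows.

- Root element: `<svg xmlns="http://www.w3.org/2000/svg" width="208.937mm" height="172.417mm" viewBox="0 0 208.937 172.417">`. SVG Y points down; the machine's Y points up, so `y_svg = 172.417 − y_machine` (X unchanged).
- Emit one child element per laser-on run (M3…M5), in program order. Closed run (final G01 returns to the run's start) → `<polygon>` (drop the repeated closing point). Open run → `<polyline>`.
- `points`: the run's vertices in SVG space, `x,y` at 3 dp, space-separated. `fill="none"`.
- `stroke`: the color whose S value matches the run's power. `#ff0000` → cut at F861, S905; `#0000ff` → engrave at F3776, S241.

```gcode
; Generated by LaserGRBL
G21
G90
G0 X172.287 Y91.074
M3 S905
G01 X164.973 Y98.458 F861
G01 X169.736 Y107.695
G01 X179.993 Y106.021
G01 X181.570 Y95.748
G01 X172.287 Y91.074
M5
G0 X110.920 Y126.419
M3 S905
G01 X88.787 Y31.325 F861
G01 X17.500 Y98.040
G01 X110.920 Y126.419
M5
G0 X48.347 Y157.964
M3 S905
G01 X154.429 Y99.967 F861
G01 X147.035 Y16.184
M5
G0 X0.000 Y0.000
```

Each laser-on run becomes one SVG element. Flip Y back into SVG space with y_svg = 172.417 − y_machine. Every run uses S905, so all elements get stroke `#ff0000` (cut).

Run 1: The run returns to its start, so emit a `<polygon>` with points (Y-flipped): 172.287,81.343 164.973,73.959 169.736,64.722 179.993,66.396 181.570,76.669.

Run 2: The run returns to its start, so emit a `<polygon>` with points (Y-flipped): 110.920,45.998 88.787,141.092 17.500,74.377.

Run 3: The run is open, so emit a `<polyline>` with points (Y-flipped): 48.347,14.453 154.429,72.450 147.035,156.233.

<svg xmlns="http://www.w3.org/2000/svg" width="208.937mm" height="172.417mm" viewBox="0 0 208.937 172.417">
  <polygon points="172.287,81.343 164.973,73.959 169.736,64.722 179.993,66.396 181.570,76.669" fill="none" stroke="#ff0000"/>
  <polygon points="110.920,45.998 88.787,141.092 17.500,74.377" fill="none" stroke="#ff0000"/>
  <polyline points="48.347,14.453 154.429,72.450 147.035,156.233" fill="none" stroke="#ff0000"/>
</svg>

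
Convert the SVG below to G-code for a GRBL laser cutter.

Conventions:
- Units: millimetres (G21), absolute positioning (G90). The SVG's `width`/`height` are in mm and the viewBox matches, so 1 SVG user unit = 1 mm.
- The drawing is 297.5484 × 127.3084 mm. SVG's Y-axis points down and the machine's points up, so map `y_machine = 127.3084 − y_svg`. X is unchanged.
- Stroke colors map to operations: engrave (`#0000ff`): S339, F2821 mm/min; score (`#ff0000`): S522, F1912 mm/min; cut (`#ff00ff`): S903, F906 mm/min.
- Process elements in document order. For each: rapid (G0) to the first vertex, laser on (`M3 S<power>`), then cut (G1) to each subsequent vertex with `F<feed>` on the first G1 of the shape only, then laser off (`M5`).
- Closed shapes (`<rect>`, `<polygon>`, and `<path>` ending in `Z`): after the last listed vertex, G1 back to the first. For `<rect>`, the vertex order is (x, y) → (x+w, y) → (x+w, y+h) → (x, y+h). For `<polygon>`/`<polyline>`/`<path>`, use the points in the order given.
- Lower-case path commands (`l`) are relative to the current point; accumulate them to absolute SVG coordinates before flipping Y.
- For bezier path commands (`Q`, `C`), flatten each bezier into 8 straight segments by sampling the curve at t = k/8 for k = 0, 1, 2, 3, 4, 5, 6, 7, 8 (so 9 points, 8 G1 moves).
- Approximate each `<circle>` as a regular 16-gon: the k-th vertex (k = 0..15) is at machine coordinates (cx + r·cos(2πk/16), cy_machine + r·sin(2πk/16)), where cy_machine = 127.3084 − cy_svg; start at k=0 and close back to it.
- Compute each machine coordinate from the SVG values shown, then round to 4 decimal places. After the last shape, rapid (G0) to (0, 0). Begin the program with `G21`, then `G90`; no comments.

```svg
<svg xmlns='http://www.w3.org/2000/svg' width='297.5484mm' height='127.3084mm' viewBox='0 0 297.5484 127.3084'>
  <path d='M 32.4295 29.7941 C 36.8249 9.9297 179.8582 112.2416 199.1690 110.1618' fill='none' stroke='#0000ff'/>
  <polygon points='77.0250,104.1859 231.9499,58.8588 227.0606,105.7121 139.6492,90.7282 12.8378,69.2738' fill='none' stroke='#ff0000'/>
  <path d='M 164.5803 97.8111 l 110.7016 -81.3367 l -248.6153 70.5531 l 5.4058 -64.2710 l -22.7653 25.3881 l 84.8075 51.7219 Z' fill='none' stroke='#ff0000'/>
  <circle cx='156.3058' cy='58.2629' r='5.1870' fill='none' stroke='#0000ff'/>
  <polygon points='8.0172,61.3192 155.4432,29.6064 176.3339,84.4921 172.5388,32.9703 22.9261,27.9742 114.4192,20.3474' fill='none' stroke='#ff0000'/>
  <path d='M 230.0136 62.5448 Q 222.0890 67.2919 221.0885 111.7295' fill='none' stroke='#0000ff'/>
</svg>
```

G21
G90
G0 X32.4295 Y97.5143
M3 S339
G1 X40.0640 Y99.6790 F2821
G1 X57.6213 Y93.0447
G1 X82.0268 Y80.2665
G1 X110.2060 Y63.9997
G1 X139.0843 Y46.8992
G1 X165.5873 Y31.6201
G1 X186.6404 Y20.8175
G1 X199.1690 Y17.1466
M5
G0 X77.0250 Y23.1225
M3 S522
G1 X231.9499 Y68.4496 F1912
G1 X227.0606 Y21.5963
G1 X139.6492 Y36.5802
G1 X12.8378 Y58.0346
G1 X77.0250 Y23.1225
M5
G0 X164.5803 Y29.4973
M3 S522
G1 X275.2819 Y110.8340 F1912
G1 X26.6666 Y40.2809
G1 X32.0724 Y104.5519
G1 X9.3071 Y79.1638
G1 X94.1146 Y27.4419
G1 X164.5803 Y29.4973
M5
G0 X161.4928 Y69.0455
M3 S339
G1 X161.0980 Y71.0305 F2821
G1 X159.9736 Y72.7133
G1 X158.2908 Y73.8377
G1 X156.3058 Y74.2325
G1 X154.3208 Y73.8377
G1 X152.6380 Y72.7133
G1 X151.5136 Y71.0305
G1 X151.1188 Y69.0455
G1 X151.5136 Y67.0605
G1 X152.6380 Y65.3777
G1 X154.3208 Y64.2533
G1 X156.3058 Y63.8585
G1 X158.2908 Y64.2533
G1 X159.9736 Y65.3777
G1 X161.0980 Y67.0605
G1 X161.4928 Y69.0455
M5
G0 X8.0172 Y65.9892
M3 S522
G1 X155.4432 Y97.7020 F1912
G1 X176.3339 Y42.8163
G1 X172.5388 Y94.3381
G1 X22.9261 Y99.3342
G1 X114.4192 Y106.9610
G1 X8.0172 Y65.9892
M5
G0 X230.0136 Y64.7636
M3 S339
G1 X228.1406 Y62.9567 F2821
G1 X226.4841 Y59.9094
G1 X225.0439 Y55.6218
G1 X223.8200 Y50.0939
G1 X222.8126 Y43.3256
G1 X222.0215 Y35.3170
G1 X221.4468 Y26.0681
G1 X221.0885 Y15.5789
M5
G0 X0.0000 Y0.0000

viewBox `0 0 297.5484 127.3084` with mm width/height → 1 unit = 1 mm. Flip: y_m = 127.3084 − y_svg.

**Shape 1** — `<path>` cubic bezier, stroke `#0000ff` → engrave (S339, F2821). Control points (SVG): P0=(32.4295,29.7941), P1=(36.8249,9.9297), P2=(179.8582,112.2416), P3=(199.1690,110.1618); sampled at t=k/8. Machine vertices: (32.4295,97.5143) → (40.0640,99.6790) → (57.6213,93.0447) → (82.0268,80.2665) → (110.2060,63.9997) → (139.0843,46.8992) → (165.5873,31.6201) → (186.6404,20.8175) → (199.1690,17.1466). Open path.

**Shape 2** — `<polygon>` closed polygon, stroke `#ff0000` → score (S522, F1912). Machine vertices: (77.0250,23.1225) → (231.9499,68.4496) → (227.0606,21.5963) → (139.6492,36.5802) → (12.8378,58.0346) → (77.0250,23.1225). Closed: final G1 returns to the first vertex.

**Shape 3** — `<path>` closed polygon, stroke `#ff0000` → score (S522, F1912). Machine vertices: (164.5803,29.4973) → (275.2819,110.8340) → (26.6666,40.2809) → (32.0724,104.5519) → (9.3071,79.1638) → (94.1146,27.4419) → (164.5803,29.4973). Closed: final G1 returns to the first vertex.

**Shape 4** — `<circle>` circle, stroke `#0000ff` → engrave (S339, F2821). Machine vertices: (161.4928,69.0455) → (161.0980,71.0305) → (159.9736,72.7133) → (158.2908,73.8377) → (156.3058,74.2325) → (154.3208,73.8377) → (152.6380,72.7133) → (151.5136,71.0305) → (151.1188,69.0455) → (151.5136,67.0605) → (152.6380,65.3777) → (154.3208,64.2533) → (156.3058,63.8585) → (158.2908,64.2533) → (159.9736,65.3777) → (161.0980,67.0605) → (161.4928,69.0455). Closed: final G1 returns to the first vertex.

**Shape 5** — `<polygon>` closed polygon, stroke `#ff0000` → score (S522, F1912). Machine vertices: (8.0172,65.9892) → (155.4432,97.7020) → (176.3339,42.8163) → (172.5388,94.3381) → (22.9261,99.3342) → (114.4192,106.9610) → (8.0172,65.9892). Closed: final G1 returns to the first vertex.

**Shape 6** — `<path>` quadratic bezier, stroke `#0000ff` → engrave (S339, F2821). Control points (SVG): P0=(230.0136,62.5448), P1=(222.0890,67.2919), P2=(221.0885,111.7295); sampled at t=k/8. Machine vertices: (230.0136,64.7636) → (228.1406,62.9567) → (226.4841,59.9094) → (225.0439,55.6218) → (223.8200,50.0939) → (222.8126,43.3256) → (222.0215,35.3170) → (221.4468,26.0681) → (221.0885,15.5789). Open path.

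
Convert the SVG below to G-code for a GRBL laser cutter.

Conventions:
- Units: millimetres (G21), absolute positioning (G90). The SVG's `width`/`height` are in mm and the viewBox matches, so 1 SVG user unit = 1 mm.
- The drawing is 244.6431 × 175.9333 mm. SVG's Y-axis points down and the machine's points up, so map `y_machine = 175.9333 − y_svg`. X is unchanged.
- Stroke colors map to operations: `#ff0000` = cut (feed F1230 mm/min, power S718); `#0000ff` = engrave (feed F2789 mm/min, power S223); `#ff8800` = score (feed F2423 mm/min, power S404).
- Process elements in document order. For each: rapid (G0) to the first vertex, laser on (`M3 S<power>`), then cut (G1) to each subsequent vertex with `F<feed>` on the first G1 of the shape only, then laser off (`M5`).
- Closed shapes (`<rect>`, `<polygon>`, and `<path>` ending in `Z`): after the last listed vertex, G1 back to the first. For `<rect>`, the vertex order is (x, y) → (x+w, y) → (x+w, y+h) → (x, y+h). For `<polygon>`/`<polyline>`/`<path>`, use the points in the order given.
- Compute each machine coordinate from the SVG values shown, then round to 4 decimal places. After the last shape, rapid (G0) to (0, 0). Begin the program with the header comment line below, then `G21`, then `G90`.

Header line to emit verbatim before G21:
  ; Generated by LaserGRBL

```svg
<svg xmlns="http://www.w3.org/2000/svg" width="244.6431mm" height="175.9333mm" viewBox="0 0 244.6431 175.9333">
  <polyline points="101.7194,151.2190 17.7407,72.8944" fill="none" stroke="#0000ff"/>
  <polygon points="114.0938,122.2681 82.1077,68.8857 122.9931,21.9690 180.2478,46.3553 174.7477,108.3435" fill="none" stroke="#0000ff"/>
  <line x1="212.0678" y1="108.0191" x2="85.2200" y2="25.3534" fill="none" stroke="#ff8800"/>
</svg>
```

viewBox `0 0 244.6431 175.9333` with mm width/height → 1 unit = 1 mm. Flip: y_m = 175.9333 − y_svg.

**Shape 1** — `<polyline>` line segment, stroke `#0000ff` → engrave (S223, F2789). Machine vertices: (101.7194,24.7143) → (17.7407,103.0389). Open path.

**Shape 2** — `<polygon>` regular polygon, stroke `#0000ff` → engrave (S223, F2789). Machine vertices: (114.0938,53.6652) → (82.1077,107.0476) → (122.9931,153.9643) → (180.2478,129.5780) → (174.7477,67.5898) → (114.0938,53.6652). Closed: final G1 returns to the first vertex.

**Shape 3** — `<line>` line segment, stroke `#ff8800` → score (S404, F2423). Machine vertices: (212.0678,67.9142) → (85.2200,150.5799). Open path.

; Generated by LaserGRBL
G21
G90
G0 X101.7194 Y24.7143
M3 S223
G1 X17.7407 Y103.0389 F2789
M5
G0 X114.0938 Y53.6652
M3 S223
G1 X82.1077 Y107.0476 F2789
G1 X122.9931 Y153.9643
G1 X180.2478 Y129.5780
G1 X174.7477 Y67.5898
G1 X114.0938 Y53.6652
M5
G0 X212.0678 Y67.9142
M3 S404
G1 X85.2200 Y150.5799 F2423
M5
G0 X0.0000 Y0.0000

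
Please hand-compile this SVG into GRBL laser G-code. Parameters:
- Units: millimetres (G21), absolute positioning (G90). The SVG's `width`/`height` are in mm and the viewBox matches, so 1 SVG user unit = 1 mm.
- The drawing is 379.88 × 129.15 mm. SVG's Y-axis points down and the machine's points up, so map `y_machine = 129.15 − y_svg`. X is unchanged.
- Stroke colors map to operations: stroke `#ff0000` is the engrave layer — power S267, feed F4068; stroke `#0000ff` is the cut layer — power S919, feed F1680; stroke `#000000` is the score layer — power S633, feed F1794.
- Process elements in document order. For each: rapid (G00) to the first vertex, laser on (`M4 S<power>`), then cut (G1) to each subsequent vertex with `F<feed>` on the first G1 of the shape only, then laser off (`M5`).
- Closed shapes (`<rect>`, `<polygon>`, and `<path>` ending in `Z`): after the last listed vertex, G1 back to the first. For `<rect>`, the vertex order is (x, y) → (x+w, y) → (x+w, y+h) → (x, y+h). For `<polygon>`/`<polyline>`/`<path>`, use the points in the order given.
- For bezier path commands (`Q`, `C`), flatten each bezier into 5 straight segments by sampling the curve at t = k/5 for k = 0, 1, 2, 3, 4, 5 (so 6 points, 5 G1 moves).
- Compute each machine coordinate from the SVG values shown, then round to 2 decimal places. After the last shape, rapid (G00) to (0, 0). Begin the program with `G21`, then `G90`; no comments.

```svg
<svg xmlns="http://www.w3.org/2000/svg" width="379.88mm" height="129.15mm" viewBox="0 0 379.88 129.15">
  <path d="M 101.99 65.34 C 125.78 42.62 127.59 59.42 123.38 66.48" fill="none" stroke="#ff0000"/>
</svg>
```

G21
G90
G00 X101.99 Y63.81
M4 S267
G1 X113.75 Y73.09 F4068
G1 X121.01 Y75.26
G1 X124.52 Y72.66
G1 X125.06 Y67.68
G1 X123.38 Y62.67
M5
G00 X0.00 Y0.00

1 u = 1 mm; y_m = 129.15 − y.

[1] `<path>` cubic bezier, #ff0000→engrave S267 F4068: (101.99,63.81) → (113.75,73.09) → (121.01,75.26) → (124.52,72.66) → (125.06,67.68) → (123.38,62.67)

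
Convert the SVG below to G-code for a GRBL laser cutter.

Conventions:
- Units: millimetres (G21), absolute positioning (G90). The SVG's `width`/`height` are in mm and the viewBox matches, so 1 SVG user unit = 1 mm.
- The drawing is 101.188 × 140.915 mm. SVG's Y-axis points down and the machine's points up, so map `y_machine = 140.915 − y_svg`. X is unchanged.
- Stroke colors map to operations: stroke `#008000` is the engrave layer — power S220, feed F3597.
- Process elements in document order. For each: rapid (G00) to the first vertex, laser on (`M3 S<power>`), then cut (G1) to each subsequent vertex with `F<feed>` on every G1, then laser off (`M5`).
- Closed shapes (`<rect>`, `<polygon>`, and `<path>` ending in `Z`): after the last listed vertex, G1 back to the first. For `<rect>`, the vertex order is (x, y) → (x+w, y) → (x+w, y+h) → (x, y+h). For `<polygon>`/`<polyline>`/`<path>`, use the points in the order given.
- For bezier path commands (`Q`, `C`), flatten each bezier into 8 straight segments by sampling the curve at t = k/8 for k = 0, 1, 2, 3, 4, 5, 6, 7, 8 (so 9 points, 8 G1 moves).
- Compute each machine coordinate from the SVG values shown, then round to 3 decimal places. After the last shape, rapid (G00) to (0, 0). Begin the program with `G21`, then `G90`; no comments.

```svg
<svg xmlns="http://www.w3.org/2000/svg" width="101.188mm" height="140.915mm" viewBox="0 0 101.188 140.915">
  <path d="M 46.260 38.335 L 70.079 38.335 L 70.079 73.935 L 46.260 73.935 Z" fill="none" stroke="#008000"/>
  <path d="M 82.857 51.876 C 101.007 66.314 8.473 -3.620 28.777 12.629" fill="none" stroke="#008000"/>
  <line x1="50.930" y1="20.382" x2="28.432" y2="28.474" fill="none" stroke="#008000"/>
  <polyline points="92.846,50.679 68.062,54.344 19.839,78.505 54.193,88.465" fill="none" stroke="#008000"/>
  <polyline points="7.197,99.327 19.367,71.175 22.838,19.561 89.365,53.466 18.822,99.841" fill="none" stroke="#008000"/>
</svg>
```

G21
G90
G00 X46.260 Y102.580
M3 S220
G1 X70.079 Y102.580 F3597
G1 X70.079 Y66.980 F3597
G1 X46.260 Y66.980 F3597
G1 X46.260 Y102.580 F3597
M5
G00 X82.857 Y89.039
M3 S220
G1 X84.912 Y87.247 F3597
G1 X79.209 Y91.365 F3597
G1 X68.368 Y99.397 F3597
G1 X55.009 Y109.342 F3597
G1 X41.751 Y119.202 F3597
G1 X31.214 Y126.978 F3597
G1 X26.016 Y130.673 F3597
G1 X28.777 Y128.286 F3597
M5
G00 X50.930 Y120.533
M3 S220
G1 X28.432 Y112.441 F3597
M5
G00 X92.846 Y90.236
M3 S220
G1 X68.062 Y86.571 F3597
G1 X19.839 Y62.410 F3597
G1 X54.193 Y52.450 F3597
M5
G00 X7.197 Y41.588
M3 S220
G1 X19.367 Y69.740 F3597
G1 X22.838 Y121.354 F3597
G1 X89.365 Y87.449 F3597
G1 X18.822 Y41.074 F3597
M5
G00 X0.000 Y0.000

Since the viewBox matches the mm dimensions, user units are millimetres directly. The only transform is the Y-flip y_m = 140.915 − y_svg.

Shape 1 is a rectangle drawn with `<path>`. Its stroke #008000 means engrave at S220, F3597. After flipping Y the toolpath is (46.260,102.580) → (70.079,102.580) → (70.079,66.980) → (46.260,66.980) → (46.260,102.580), returning to the start.

Shape 2 is a cubic bezier drawn with `<path>`. Its stroke #008000 means engrave at S220, F3597. After flipping Y the toolpath is (82.857,89.039) → (84.912,87.247) → (79.209,91.365) → (68.368,99.397) → (55.009,109.342) → (41.751,119.202) → (31.214,126.978) → (26.016,130.673) → (28.777,128.286).

Shape 3 is a line segment drawn with `<line>`. Its stroke #008000 means engrave at S220, F3597. After flipping Y the toolpath is (50.930,120.533) → (28.432,112.441).

Shape 4 is a open polyline drawn with `<polyline>`. Its stroke #008000 means engrave at S220, F3597. After flipping Y the toolpath is (92.846,90.236) → (68.062,86.571) → (19.839,62.410) → (54.193,52.450).

Shape 5 is a open polyline drawn with `<polyline>`. Its stroke #008000 means engrave at S220, F3597. After flipping Y the toolpath is (7.197,41.588) → (19.367,69.740) → (22.838,121.354) → (89.365,87.449) → (18.822,41.074).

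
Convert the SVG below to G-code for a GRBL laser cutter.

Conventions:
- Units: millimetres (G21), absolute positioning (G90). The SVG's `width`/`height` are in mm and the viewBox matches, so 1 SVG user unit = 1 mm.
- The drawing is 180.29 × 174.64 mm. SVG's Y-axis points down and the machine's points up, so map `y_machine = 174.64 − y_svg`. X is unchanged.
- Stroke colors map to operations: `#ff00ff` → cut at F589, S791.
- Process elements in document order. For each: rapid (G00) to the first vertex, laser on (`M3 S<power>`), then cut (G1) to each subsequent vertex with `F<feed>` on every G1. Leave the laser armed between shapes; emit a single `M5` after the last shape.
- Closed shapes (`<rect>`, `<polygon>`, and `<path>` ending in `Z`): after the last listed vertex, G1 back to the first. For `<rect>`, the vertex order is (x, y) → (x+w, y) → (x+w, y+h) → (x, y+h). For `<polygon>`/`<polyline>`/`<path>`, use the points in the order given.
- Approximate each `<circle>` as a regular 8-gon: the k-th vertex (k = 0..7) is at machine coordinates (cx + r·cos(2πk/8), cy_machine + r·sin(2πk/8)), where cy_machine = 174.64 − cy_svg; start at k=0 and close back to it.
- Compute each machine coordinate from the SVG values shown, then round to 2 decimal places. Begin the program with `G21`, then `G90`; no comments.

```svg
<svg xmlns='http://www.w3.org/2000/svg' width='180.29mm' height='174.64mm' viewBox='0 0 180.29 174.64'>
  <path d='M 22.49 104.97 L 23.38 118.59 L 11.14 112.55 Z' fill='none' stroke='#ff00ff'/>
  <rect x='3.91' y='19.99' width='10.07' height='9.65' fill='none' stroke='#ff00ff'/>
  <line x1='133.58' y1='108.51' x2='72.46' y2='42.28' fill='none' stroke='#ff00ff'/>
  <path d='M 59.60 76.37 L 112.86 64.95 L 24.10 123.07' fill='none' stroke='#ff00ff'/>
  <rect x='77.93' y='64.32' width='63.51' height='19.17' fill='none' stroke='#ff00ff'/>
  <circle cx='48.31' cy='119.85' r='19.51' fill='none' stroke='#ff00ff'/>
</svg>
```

1 u = 1 mm; y_m = 174.64 − y.

[1] `<path>` regular polygon, #ff00ff→cut S791 F589: (22.49,69.67) → (23.38,56.05) → (11.14,62.09) → (22.49,69.67) (closed)

[2] `<rect>` rectangle, #ff00ff→cut S791 F589: (3.91,154.65) → (13.98,154.65) → (13.98,145.00) → (3.91,145.00) → (3.91,154.65) (closed)

[3] `<line>` line segment, #ff00ff→cut S791 F589: (133.58,66.13) → (72.46,132.36)

[4] `<path>` open polyline, #ff00ff→cut S791 F589: (59.60,98.27) → (112.86,109.69) → (24.10,51.57)

[5] `<rect>` rectangle, #ff00ff→cut S791 F589: (77.93,110.32) → (141.44,110.32) → (141.44,91.15) → (77.93,91.15) → (77.93,110.32) (closed)

[6] `<circle>` circle, #ff00ff→cut S791 F589: (67.82,54.79) → (62.11,68.59) → (48.31,74.30) → (34.51,68.59) → (28.80,54.79) → (34.51,40.99) → (48.31,35.28) → (62.11,40.99) → (67.82,54.79) (closed)

G21
G90
G00 X22.49 Y69.67
M3 S791
G1 X23.38 Y56.05 F589
G1 X11.14 Y62.09 F589
G1 X22.49 Y69.67 F589
G00 X3.91 Y154.65
M3 S791
G1 X13.98 Y154.65 F589
G1 X13.98 Y145.00 F589
G1 X3.91 Y145.00 F589
G1 X3.91 Y154.65 F589
G00 X133.58 Y66.13
M3 S791
G1 X72.46 Y132.36 F589
G00 X59.60 Y98.27
M3 S791
G1 X112.86 Y109.69 F589
G1 X24.10 Y51.57 F589
G00 X77.93 Y110.32
M3 S791
G1 X141.44 Y110.32 F589
G1 X141.44 Y91.15 F589
G1 X77.93 Y91.15 F589
G1 X77.93 Y110.32 F589
G00 X67.82 Y54.79
M3 S791
G1 X62.11 Y68.59 F589
G1 X48.31 Y74.30 F589
G1 X34.51 Y68.59 F589
G1 X28.80 Y54.79 F589
G1 X34.51 Y40.99 F589
G1 X48.31 Y35.28 F589
G1 X62.11 Y40.99 F589
G1 X67.82 Y54.79 F589
M5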